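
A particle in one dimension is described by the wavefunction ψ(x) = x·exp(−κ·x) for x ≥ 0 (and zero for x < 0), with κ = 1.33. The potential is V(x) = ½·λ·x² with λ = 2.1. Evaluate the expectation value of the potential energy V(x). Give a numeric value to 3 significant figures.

1.78

⟨V⟩ = ∫ V(x)·|ψ|² dx / ∫|ψ|² dx.
Every integrand reduces to terms xʲ·e^(−2κx) on [0, ∞); use ∫₀^∞ xʲ·e^(−2κx) dx = j!/(2κ)^(j+1).
State is unnormalized: ∫|ψ|² dx = 0.10626, and ∫ψ*·V(x)·ψ dx = 0.18923, so ⟨V⟩ = 0.18923 / 0.10626.
⟨V⟩ = 1.7808.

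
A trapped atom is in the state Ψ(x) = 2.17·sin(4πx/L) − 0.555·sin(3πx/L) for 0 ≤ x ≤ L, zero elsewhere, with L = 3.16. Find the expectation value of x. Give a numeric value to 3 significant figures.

⟨x⟩ = ∫ x·|Ψ|² dx / ∫|Ψ|² dx (integrals over the domain).
On 0 ≤ x ≤ L (j ≠ l): ∫sin²(jπx/L) dx = L/2, ∫sin(jπx/L)·sin(lπx/L) dx = 0; diagonal moments ∫x·sin²(jπx/L) dx = L²/4, ∫x²·sin²(jπx/L) dx = L³·(1/6 − 1/(4j²π²)); cross terms ∫x·sin(jπx/L)·sin(lπx/L) dx = 0 for j + l even and −4jlL²/(π²(j² − l²)²) for j + l odd, ∫x²·sin(jπx/L)·sin(lπx/L) dx = (−1)^(j+l)·4jlL³/(π²(j² − l²)²); higher powers the same way via product-to-sum and parts.
State is unnormalized: ∫|Ψ|² dx = 7.9267, and ∫Ψ*·x·Ψ dx = 14.912, so ⟨x⟩ = 14.912 / 7.9267.
⟨x⟩ = 1.8812.

1.88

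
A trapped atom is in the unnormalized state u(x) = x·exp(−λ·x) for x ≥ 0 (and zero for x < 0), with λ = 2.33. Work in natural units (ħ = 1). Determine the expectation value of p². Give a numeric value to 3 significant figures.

5.43

p² u = −ħ² d²u/dx²; ⟨p²⟩ = −ħ² ∫ u*·u'' dx / ∫|u|² dx.
Differentiate x·exp(−λ·x) with the product rule; every integrand then reduces to terms xʲ·e^(−2λx) on [0, ∞), with ∫₀^∞ xʲ·e^(−2λx) dx = j!/(2λ)^(j+1).
State is unnormalized: ∫|u|² dx = 0.019764, and ∫u*·(−ħ² u'') dx = 0.10730, so ⟨p²⟩ = 0.10730 / 0.019764.
⟨p²⟩ = 5.4289.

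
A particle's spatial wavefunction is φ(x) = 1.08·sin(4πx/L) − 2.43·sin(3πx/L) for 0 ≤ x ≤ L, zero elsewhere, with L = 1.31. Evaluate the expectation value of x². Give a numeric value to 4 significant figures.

0.8159

⟨x²⟩ = ∫ x²·|φ|² dx / ∫|φ|² dx (integrals over the domain).
On 0 ≤ x ≤ L (j ≠ l): ∫sin²(jπx/L) dx = L/2, ∫sin(jπx/L)·sin(lπx/L) dx = 0; diagonal moments ∫x·sin²(jπx/L) dx = L²/4, ∫x²·sin²(jπx/L) dx = L³·(1/6 − 1/(4j²π²)); cross terms ∫x·sin(jπx/L)·sin(lπx/L) dx = 0 for j + l even and −4jlL²/(π²(j² − l²)²) for j + l odd, ∫x²·sin(jπx/L)·sin(lπx/L) dx = (−1)^(j+l)·4jlL³/(π²(j² − l²)²); higher powers the same way via product-to-sum and parts.
State is unnormalized: ∫|φ|² dx = 4.6317, and ∫φ*·x²·φ dx = 3.7791, so ⟨x²⟩ = 3.7791 / 4.6317.
⟨x²⟩ = 0.81593.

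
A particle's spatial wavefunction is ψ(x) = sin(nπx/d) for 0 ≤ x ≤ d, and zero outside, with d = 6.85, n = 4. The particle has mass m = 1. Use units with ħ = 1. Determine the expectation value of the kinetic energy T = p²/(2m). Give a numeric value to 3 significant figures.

1.68

T = −(ħ²/2m) d²/dx², so ⟨T⟩ = −(ħ²/2m) ∫ ψ*·ψ'' dx / ∫|ψ|² dx; with m = 1.
d/dx sin(nπx/d) = (nπ/d)·cos(nπx/d) and d²/dx² sin(nπx/d) = −(nπ/d)²·sin(nπx/d); on 0 ≤ x ≤ d, ∫sin²(nπx/d) dx = d/2 and ∫sin(nπx/d)·cos(nπx/d) dx = 0.
State is unnormalized: ∫|ψ|² dx = 3.4250, and ∫ψ*·(−ħ²/2m · ψ'') dx = 5.7633, so ⟨T⟩ = 5.7633 / 3.4250.
⟨T⟩ = 1.6827.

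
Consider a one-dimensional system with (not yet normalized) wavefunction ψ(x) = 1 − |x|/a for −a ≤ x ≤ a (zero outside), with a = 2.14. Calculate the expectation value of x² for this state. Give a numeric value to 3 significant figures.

0.458

⟨x²⟩ = ∫ x²·|ψ|² dx / ∫|ψ|² dx (integrals over the domain).
ψ is even, so ∫ over [−a, a] = 2∫₀ᵃ with ψ = 1 − x/a there: ∫₀ᵃ (1 − x/a)² dx = a/3, ∫₀ᵃ x²(1 − x/a)² dx = a³/30, ∫₀ᵃ x⁴(1 − x/a)² dx = a⁵/105.
State is unnormalized: ∫|ψ|² dx = 1.4267, and ∫ψ*·x²·ψ dx = 0.65336, so ⟨x²⟩ = 0.65336 / 1.4267.
⟨x²⟩ = 0.45796.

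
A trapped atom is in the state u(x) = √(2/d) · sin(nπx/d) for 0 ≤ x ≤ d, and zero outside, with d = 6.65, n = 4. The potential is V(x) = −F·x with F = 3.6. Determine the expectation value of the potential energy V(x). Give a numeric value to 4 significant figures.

⟨V⟩ = ∫ V(x)·|u|² dx.
With sin²θ = (1 − cos2θ)/2 on 0 ≤ x ≤ d: ∫sin²(nπx/d) dx = d/2, ∫x·sin²(nπx/d) dx = d²/4, ∫x²·sin²(nπx/d) dx = d³·(1/6 − 1/(4n²π²)); higher powers xᵏ the same way, integrating xᵏ·cos(2nπx/d) by parts.
⟨V⟩ = -11.970.

-11.97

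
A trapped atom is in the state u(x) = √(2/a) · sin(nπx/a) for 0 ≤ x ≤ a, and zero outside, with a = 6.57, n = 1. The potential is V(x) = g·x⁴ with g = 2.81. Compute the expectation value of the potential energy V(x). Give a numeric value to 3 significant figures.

597.

⟨V⟩ = ∫ V(x)·|u|² dx.
With sin²θ = (1 − cos2θ)/2 on 0 ≤ x ≤ a: ∫sin²(nπx/a) dx = a/2, ∫x·sin²(nπx/a) dx = a²/4, ∫x²·sin²(nπx/a) dx = a³·(1/6 − 1/(4n²π²)); higher powers xᵏ the same way, integrating xᵏ·cos(2nπx/a) by parts.
⟨V⟩ = 597.27.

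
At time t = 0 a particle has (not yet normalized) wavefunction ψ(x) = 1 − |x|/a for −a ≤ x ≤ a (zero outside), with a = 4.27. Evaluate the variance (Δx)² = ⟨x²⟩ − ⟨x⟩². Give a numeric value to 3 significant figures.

Compute ⟨x⟩ and ⟨x²⟩ separately, then (Δx)² = ⟨x²⟩ − ⟨x⟩².
ψ is even, so ∫ over [−a, a] = 2∫₀ᵃ with ψ = 1 − x/a there: ∫₀ᵃ (1 − x/a)² dx = a/3, ∫₀ᵃ x²(1 − x/a)² dx = a³/30, ∫₀ᵃ x⁴(1 − x/a)² dx = a⁵/105.
Normalization: ∫|ψ|² dx = 2.8467.
⟨x⟩ = 0.0000 and ⟨x²⟩ = 1.8233.
(Δx)² = 1.8233 − (0.0000)² = 1.8233.

1.82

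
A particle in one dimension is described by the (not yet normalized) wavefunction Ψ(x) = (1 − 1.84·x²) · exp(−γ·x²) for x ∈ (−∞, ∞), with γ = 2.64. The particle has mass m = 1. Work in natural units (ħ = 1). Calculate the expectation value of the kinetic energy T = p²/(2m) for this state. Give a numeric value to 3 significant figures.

T = −(ħ²/2m) d²/dx², so ⟨T⟩ = −(ħ²/2m) ∫ Ψ*·Ψ'' dx / ∫|Ψ|² dx; with m = 1.
Expand each integrand as polynomial × e^(−2γx²) and use ∫x^(2j)·e^(−2γx²) dx = (2j−1)!!/(4γ)^j · √(π/(2γ)), odd powers → 0; here √(π/(2γ)) = 0.77136. Differentiate with the product rule, d/dx e^(−γx²) = −2γx·e^(−γx²).
State is unnormalized: ∫|Ψ|² dx = 0.57281, and ∫Ψ*·(−ħ²/2m · Ψ'') dx = 1.5894, so ⟨T⟩ = 1.5894 / 0.57281.
⟨T⟩ = 2.7748.

2.77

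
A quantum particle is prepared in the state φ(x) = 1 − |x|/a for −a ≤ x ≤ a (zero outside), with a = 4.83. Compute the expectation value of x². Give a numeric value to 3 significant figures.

2.33

⟨x²⟩ = ∫ x²·|φ|² dx / ∫|φ|² dx (integrals over the domain).
φ is even, so ∫ over [−a, a] = 2∫₀ᵃ with φ = 1 − x/a there: ∫₀ᵃ (1 − x/a)² dx = a/3, ∫₀ᵃ x²(1 − x/a)² dx = a³/30, ∫₀ᵃ x⁴(1 − x/a)² dx = a⁵/105.
State is unnormalized: ∫|φ|² dx = 3.2200, and ∫φ*·x²·φ dx = 7.5119, so ⟨x²⟩ = 7.5119 / 3.2200.
⟨x²⟩ = 2.3329.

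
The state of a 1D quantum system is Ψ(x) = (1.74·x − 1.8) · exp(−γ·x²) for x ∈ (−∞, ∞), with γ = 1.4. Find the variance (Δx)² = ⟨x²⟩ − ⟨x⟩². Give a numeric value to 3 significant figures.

Compute ⟨x⟩ and ⟨x²⟩ separately, then (Δx)² = ⟨x²⟩ − ⟨x⟩².
Expand each integrand as polynomial × e^(−2γx²) and use ∫x^(2j)·e^(−2γx²) dx = (2j−1)!!/(4γ)^j · √(π/(2γ)), odd powers → 0; here √(π/(2γ)) = 1.0592.
Normalization: ∫|Ψ|² dx = 4.0046.
⟨x⟩ = -0.29587 and ⟨x²⟩ = 0.22964.
(Δx)² = 0.22964 − (-0.29587)² = 0.14211.

0.142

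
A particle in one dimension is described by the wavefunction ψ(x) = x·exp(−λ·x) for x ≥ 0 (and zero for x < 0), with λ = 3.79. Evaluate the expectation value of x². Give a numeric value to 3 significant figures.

⟨x²⟩ = ∫ x²·|ψ|² dx / ∫|ψ|² dx (integrals over the domain).
Every integrand reduces to terms xʲ·e^(−2λx) on [0, ∞); use ∫₀^∞ xʲ·e^(−2λx) dx = j!/(2λ)^(j+1).
State is unnormalized: ∫|ψ|² dx = 0.0045922, and ∫ψ*·x²·ψ dx = 0.00095910, so ⟨x²⟩ = 0.00095910 / 0.0045922.
⟨x²⟩ = 0.20885.

0.209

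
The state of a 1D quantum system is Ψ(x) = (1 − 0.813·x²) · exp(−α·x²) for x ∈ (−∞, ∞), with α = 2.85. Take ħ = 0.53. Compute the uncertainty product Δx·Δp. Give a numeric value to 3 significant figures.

0.265

Δx = √(⟨x²⟩−⟨x⟩²), Δp = √(⟨p²⟩−⟨p⟩²).
Expand each integrand as polynomial × e^(−2αx²) and use ∫x^(2j)·e^(−2αx²) dx = (2j−1)!!/(4α)^j · √(π/(2α)), odd powers → 0; here √(π/(2α)) = 0.74240. Differentiate with the product rule, d/dx e^(−αx²) = −2αx·e^(−αx²).
Normalization: ∫|Ψ|² dx = 0.64784.
⟨x⟩ = 0.0000, ⟨x²⟩ = 0.065179 ⇒ Δx = 0.25530.
⟨p⟩ = 0.0000, ⟨p²⟩ = 1.0809 ⇒ Δp = 1.0397.
Δx·Δp = 0.26543.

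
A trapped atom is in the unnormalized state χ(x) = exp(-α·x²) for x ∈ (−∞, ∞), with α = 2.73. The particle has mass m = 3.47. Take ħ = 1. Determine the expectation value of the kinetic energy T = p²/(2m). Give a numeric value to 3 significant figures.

T = −(ħ²/2m) d²/dx², so ⟨T⟩ = −(ħ²/2m) ∫ χ*·χ'' dx / ∫|χ|² dx; with m = 3.47.
Gaussian moments: ∫x^(2j)·e^(−2αx²) dx = (2j−1)!!/(4α)^j · √(π/(2α)), odd powers integrate to 0; here √(π/(2α)) = 0.75854. Derivatives: d/dx e^(−αx²) = −2αx·e^(−αx²), d²/dx² e^(−αx²) = (4α²x² − 2α)·e^(−αx²).
State is unnormalized: ∫|χ|² dx = 0.75854, and ∫χ*·(−ħ²/2m · χ'') dx = 0.29839, so ⟨T⟩ = 0.29839 / 0.75854.
⟨T⟩ = 0.39337.

0.393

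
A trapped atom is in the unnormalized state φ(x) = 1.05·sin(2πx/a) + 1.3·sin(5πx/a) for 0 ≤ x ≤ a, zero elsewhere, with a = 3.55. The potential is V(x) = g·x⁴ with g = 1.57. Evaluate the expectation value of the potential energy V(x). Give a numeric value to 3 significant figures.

⟨V⟩ = ∫ V(x)·|φ|² dx / ∫|φ|² dx.
On 0 ≤ x ≤ a (j ≠ l): ∫sin²(jπx/a) dx = a/2, ∫sin(jπx/a)·sin(lπx/a) dx = 0; diagonal moments ∫x·sin²(jπx/a) dx = a²/4, ∫x²·sin²(jπx/a) dx = a³·(1/6 − 1/(4j²π²)); cross terms ∫x·sin(jπx/a)·sin(lπx/a) dx = 0 for j + l even and −4jla²/(π²(j² − l²)²) for j + l odd, ∫x²·sin(jπx/a)·sin(lπx/a) dx = (−1)^(j+l)·4jla³/(π²(j² − l²)²); higher powers the same way via product-to-sum and parts.
State is unnormalized: ∫|φ|² dx = 4.9567, and ∫φ*·V(x)·φ dx = 191.42, so ⟨V⟩ = 191.42 / 4.9567.
⟨V⟩ = 38.619.

38.6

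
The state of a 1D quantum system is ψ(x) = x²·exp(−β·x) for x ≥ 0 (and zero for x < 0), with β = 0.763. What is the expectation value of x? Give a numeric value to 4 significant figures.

3.277

⟨x⟩ = ∫ x·|ψ|² dx / ∫|ψ|² dx (integrals over the domain).
Every integrand reduces to terms xʲ·e^(−2βx) on [0, ∞); use ∫₀^∞ xʲ·e^(−2βx) dx = j!/(2β)^(j+1).
State is unnormalized: ∫|ψ|² dx = 2.9003, and ∫ψ*·x·ψ dx = 9.5029, so ⟨x⟩ = 9.5029 / 2.9003.
⟨x⟩ = 3.2765.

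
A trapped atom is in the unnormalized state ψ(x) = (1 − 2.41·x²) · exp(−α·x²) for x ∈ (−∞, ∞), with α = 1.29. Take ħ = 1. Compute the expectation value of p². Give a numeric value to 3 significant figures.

p² ψ = −ħ² d²ψ/dx²; ⟨p²⟩ = −ħ² ∫ ψ*·ψ'' dx / ∫|ψ|² dx.
Expand each integrand as polynomial × e^(−2αx²) and use ∫x^(2j)·e^(−2αx²) dx = (2j−1)!!/(4α)^j · √(π/(2α)), odd powers → 0; here √(π/(2α)) = 1.1035. Differentiate with the product rule, d/dx e^(−αx²) = −2αx·e^(−αx²).
State is unnormalized: ∫|ψ|² dx = 0.79485, and ∫ψ*·(−ħ² ψ'') dx = 4.9268, so ⟨p²⟩ = 4.9268 / 0.79485.
⟨p²⟩ = 6.1984.

6.20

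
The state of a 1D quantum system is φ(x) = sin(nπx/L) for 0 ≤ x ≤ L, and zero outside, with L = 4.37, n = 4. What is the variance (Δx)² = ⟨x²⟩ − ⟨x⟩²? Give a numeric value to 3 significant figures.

1.53

Compute ⟨x⟩ and ⟨x²⟩ separately, then (Δx)² = ⟨x²⟩ − ⟨x⟩².
With sin²θ = (1 − cos2θ)/2 on 0 ≤ x ≤ L: ∫sin²(nπx/L) dx = L/2, ∫x·sin²(nπx/L) dx = L²/4, ∫x²·sin²(nπx/L) dx = L³·(1/6 − 1/(4n²π²)); higher powers xᵏ the same way, integrating xᵏ·cos(2nπx/L) by parts.
Normalization: ∫|φ|² dx = 2.1850.
⟨x⟩ = 2.1850 and ⟨x²⟩ = 6.3052.
(Δx)² = 6.3052 − (2.1850)² = 1.5309.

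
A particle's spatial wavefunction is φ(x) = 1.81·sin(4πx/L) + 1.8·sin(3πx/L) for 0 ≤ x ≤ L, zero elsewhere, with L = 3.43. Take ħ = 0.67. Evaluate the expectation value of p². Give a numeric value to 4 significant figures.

p² φ = −ħ² d²φ/dx²; ⟨p²⟩ = −ħ² ∫ φ*·φ'' dx / ∫|φ|² dx.
d²/dx² sin(jπx/L) = −(jπ/L)²·sin(jπx/L); on 0 ≤ x ≤ L, ∫sin²(jπx/L) dx = L/2 and ∫sin(jπx/L)·sin(lπx/L) dx = 0 for j ≠ l, so only diagonal terms survive in ∫|φ|² and ∫φ·φ″; ∫φ·φ′ dx = [φ²/2] between the walls = 0.
State is unnormalized: ∫|φ|² dx = 11.175, and ∫φ*·(−ħ² φ'') dx = 52.686, so ⟨p²⟩ = 52.686 / 11.175.
⟨p²⟩ = 4.7146.

4.715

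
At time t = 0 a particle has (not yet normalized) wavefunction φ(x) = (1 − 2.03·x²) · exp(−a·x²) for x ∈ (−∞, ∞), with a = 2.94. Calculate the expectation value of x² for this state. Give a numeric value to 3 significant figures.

0.0470

⟨x²⟩ = ∫ x²·|φ|² dx / ∫|φ|² dx (integrals over the domain).
Expand each integrand as polynomial × e^(−2ax²) and use ∫x^(2j)·e^(−2ax²) dx = (2j−1)!!/(4a)^j · √(π/(2a)), odd powers → 0; here √(π/(2a)) = 0.73095.
State is unnormalized: ∫|φ|² dx = 0.54394, and ∫φ*·x²·φ dx = 0.025561, so ⟨x²⟩ = 0.025561 / 0.54394.
⟨x²⟩ = 0.046993.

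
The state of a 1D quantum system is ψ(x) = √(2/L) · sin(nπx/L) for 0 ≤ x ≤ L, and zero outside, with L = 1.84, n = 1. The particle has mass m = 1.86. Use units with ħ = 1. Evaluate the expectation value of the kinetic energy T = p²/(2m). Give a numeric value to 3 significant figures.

T = −(ħ²/2m) d²/dx², so ⟨T⟩ = −(ħ²/2m) ∫ ψ*·ψ'' dx; with m = 1.86.
d/dx sin(nπx/L) = (nπ/L)·cos(nπx/L) and d²/dx² sin(nπx/L) = −(nπ/L)²·sin(nπx/L); on 0 ≤ x ≤ L, ∫sin²(nπx/L) dx = L/2 and ∫sin(nπx/L)·cos(nπx/L) dx = 0.
⟨T⟩ = 0.78365.

0.784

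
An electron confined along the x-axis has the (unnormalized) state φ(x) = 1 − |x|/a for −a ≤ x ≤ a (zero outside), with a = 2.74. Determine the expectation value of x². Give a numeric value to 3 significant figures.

⟨x²⟩ = ∫ x²·|φ|² dx / ∫|φ|² dx (integrals over the domain).
φ is even, so ∫ over [−a, a] = 2∫₀ᵃ with φ = 1 − x/a there: ∫₀ᵃ (1 − x/a)² dx = a/3, ∫₀ᵃ x²(1 − x/a)² dx = a³/30, ∫₀ᵃ x⁴(1 − x/a)² dx = a⁵/105.
State is unnormalized: ∫|φ|² dx = 1.8267, and ∫φ*·x²·φ dx = 1.3714, so ⟨x²⟩ = 1.3714 / 1.8267.
⟨x²⟩ = 0.75076.

0.751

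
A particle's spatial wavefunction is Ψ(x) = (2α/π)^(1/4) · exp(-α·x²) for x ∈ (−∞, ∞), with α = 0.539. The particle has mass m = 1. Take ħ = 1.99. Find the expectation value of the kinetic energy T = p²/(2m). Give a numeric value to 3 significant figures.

T = −(ħ²/2m) d²/dx², so ⟨T⟩ = −(ħ²/2m) ∫ Ψ*·Ψ'' dx; with m = 1.
Gaussian moments: ∫x^(2j)·e^(−2αx²) dx = (2j−1)!!/(4α)^j · √(π/(2α)), odd powers integrate to 0; here √(π/(2α)) = 1.7071. Derivatives: d/dx e^(−αx²) = −2αx·e^(−αx²), d²/dx² e^(−αx²) = (4α²x² − 2α)·e^(−αx²).
⟨T⟩ = 1.0672.

1.07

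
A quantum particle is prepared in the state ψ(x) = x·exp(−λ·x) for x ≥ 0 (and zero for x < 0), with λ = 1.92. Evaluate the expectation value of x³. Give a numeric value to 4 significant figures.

1.060

⟨x³⟩ = ∫ x³·|ψ|² dx / ∫|ψ|² dx (integrals over the domain).
Every integrand reduces to terms xʲ·e^(−2λx) on [0, ∞); use ∫₀^∞ xʲ·e^(−2λx) dx = j!/(2λ)^(j+1).
State is unnormalized: ∫|ψ|² dx = 0.035321, and ∫ψ*·x³·ψ dx = 0.037428, so ⟨x³⟩ = 0.037428 / 0.035321.
⟨x³⟩ = 1.0596.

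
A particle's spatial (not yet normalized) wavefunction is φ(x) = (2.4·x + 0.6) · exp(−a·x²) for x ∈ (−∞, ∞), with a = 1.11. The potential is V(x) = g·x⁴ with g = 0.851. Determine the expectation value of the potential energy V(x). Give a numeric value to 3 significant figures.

⟨V⟩ = ∫ V(x)·|φ|² dx / ∫|φ|² dx.
Expand each integrand as polynomial × e^(−2ax²) and use ∫x^(2j)·e^(−2ax²) dx = (2j−1)!!/(4a)^j · √(π/(2a)), odd powers → 0; here √(π/(2a)) = 1.1896.
State is unnormalized: ∫|φ|² dx = 1.9715, and ∫φ*·V(x)·φ dx = 1.0548, so ⟨V⟩ = 1.0548 / 1.9715.
⟨V⟩ = 0.53500.

0.535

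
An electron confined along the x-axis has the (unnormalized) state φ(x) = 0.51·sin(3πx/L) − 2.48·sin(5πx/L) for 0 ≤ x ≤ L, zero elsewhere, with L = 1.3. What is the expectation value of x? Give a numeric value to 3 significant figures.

0.650

⟨x⟩ = ∫ x·|φ|² dx / ∫|φ|² dx (integrals over the domain).
On 0 ≤ x ≤ L (j ≠ l): ∫sin²(jπx/L) dx = L/2, ∫sin(jπx/L)·sin(lπx/L) dx = 0; diagonal moments ∫x·sin²(jπx/L) dx = L²/4, ∫x²·sin²(jπx/L) dx = L³·(1/6 − 1/(4j²π²)); cross terms ∫x·sin(jπx/L)·sin(lπx/L) dx = 0 for j + l even and −4jlL²/(π²(j² − l²)²) for j + l odd, ∫x²·sin(jπx/L)·sin(lπx/L) dx = (−1)^(j+l)·4jlL³/(π²(j² − l²)²); higher powers the same way via product-to-sum and parts.
State is unnormalized: ∫|φ|² dx = 4.1668, and ∫φ*·x·φ dx = 2.7084, so ⟨x⟩ = 2.7084 / 4.1668.
⟨x⟩ = 0.65000.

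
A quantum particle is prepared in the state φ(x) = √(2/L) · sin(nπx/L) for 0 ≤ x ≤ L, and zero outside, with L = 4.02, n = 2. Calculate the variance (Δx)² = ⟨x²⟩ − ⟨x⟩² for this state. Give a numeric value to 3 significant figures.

1.14

Compute ⟨x⟩ and ⟨x²⟩ separately, then (Δx)² = ⟨x²⟩ − ⟨x⟩².
With sin²θ = (1 − cos2θ)/2 on 0 ≤ x ≤ L: ∫sin²(nπx/L) dx = L/2, ∫x·sin²(nπx/L) dx = L²/4, ∫x²·sin²(nπx/L) dx = L³·(1/6 − 1/(4n²π²)); higher powers xᵏ the same way, integrating xᵏ·cos(2nπx/L) by parts.
⟨x⟩ = 2.0100 and ⟨x²⟩ = 5.1821.
(Δx)² = 5.1821 − (2.0100)² = 1.1420.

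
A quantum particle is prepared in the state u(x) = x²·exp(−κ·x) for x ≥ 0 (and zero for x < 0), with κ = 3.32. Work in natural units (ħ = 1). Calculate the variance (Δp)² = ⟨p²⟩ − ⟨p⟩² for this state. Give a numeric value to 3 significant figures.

3.67

Compute ⟨p⟩ and ⟨p²⟩ separately; (Δp)² = ⟨p²⟩ − ⟨p⟩².
Differentiate x²·exp(−κ·x) with the product rule; every integrand then reduces to terms xʲ·e^(−2κx) on [0, ∞), with ∫₀^∞ xʲ·e^(−2κx) dx = j!/(2κ)^(j+1).
Normalization: ∫|u|² dx = 0.0018594.
⟨p⟩ = 0.0000 and ⟨p²⟩ = 3.6741.
(Δp)² = 3.6741 − (0.0000)² = 3.6741.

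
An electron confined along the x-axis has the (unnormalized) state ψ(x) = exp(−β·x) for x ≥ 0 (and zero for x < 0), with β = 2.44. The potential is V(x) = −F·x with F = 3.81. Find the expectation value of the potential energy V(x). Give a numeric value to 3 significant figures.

-0.781

⟨V⟩ = ∫ V(x)·|ψ|² dx / ∫|ψ|² dx.
Every integrand reduces to terms xʲ·e^(−2βx) on [0, ∞); use ∫₀^∞ xʲ·e^(−2βx) dx = j!/(2β)^(j+1).
State is unnormalized: ∫|ψ|² dx = 0.20492, and ∫ψ*·V(x)·ψ dx = -0.15999, so ⟨V⟩ = -0.15999 / 0.20492.
⟨V⟩ = -0.78074.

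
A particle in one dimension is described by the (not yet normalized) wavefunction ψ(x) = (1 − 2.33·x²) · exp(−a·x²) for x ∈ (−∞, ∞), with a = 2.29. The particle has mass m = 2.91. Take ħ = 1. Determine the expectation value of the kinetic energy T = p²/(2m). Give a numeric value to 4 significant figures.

1.126

T = −(ħ²/2m) d²/dx², so ⟨T⟩ = −(ħ²/2m) ∫ ψ*·ψ'' dx / ∫|ψ|² dx; with m = 2.91.
Expand each integrand as polynomial × e^(−2ax²) and use ∫x^(2j)·e^(−2ax²) dx = (2j−1)!!/(4a)^j · √(π/(2a)), odd powers → 0; here √(π/(2a)) = 0.82821. Differentiate with the product rule, d/dx e^(−ax²) = −2ax·e^(−ax²).
State is unnormalized: ∫|ψ|² dx = 0.56764, and ∫ψ*·(−ħ²/2m · ψ'') dx = 0.63926, so ⟨T⟩ = 0.63926 / 0.56764.
⟨T⟩ = 1.1262.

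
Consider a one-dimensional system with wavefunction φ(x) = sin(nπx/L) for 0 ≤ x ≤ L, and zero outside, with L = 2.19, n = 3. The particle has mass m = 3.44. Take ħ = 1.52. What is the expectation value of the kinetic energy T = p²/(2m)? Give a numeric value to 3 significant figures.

6.22

T = −(ħ²/2m) d²/dx², so ⟨T⟩ = −(ħ²/2m) ∫ φ*·φ'' dx / ∫|φ|² dx; with m = 3.44.
d/dx sin(nπx/L) = (nπ/L)·cos(nπx/L) and d²/dx² sin(nπx/L) = −(nπ/L)²·sin(nπx/L); on 0 ≤ x ≤ L, ∫sin²(nπx/L) dx = L/2 and ∫sin(nπx/L)·cos(nπx/L) dx = 0.
State is unnormalized: ∫|φ|² dx = 1.0950, and ∫φ*·(−ħ²/2m · φ'') dx = 6.8103, so ⟨T⟩ = 6.8103 / 1.0950.
⟨T⟩ = 6.2195.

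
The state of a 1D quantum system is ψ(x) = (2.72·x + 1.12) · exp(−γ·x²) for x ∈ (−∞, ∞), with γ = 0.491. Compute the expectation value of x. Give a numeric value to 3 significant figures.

⟨x⟩ = ∫ x·|ψ|² dx / ∫|ψ|² dx (integrals over the domain).
Expand each integrand as polynomial × e^(−2γx²) and use ∫x^(2j)·e^(−2γx²) dx = (2j−1)!!/(4γ)^j · √(π/(2γ)), odd powers → 0; here √(π/(2γ)) = 1.7886.
State is unnormalized: ∫|ψ|² dx = 8.9814, and ∫ψ*·x·ψ dx = 5.5487, so ⟨x⟩ = 5.5487 / 8.9814.
⟨x⟩ = 0.61780.

0.618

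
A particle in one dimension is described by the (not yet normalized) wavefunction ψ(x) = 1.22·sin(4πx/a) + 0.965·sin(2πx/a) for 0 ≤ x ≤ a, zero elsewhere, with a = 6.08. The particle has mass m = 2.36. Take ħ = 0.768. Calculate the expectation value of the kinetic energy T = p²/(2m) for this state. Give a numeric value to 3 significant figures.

0.380

T = −(ħ²/2m) d²/dx², so ⟨T⟩ = −(ħ²/2m) ∫ ψ*·ψ'' dx / ∫|ψ|² dx; with m = 2.36.
d²/dx² sin(jπx/a) = −(jπ/a)²·sin(jπx/a); on 0 ≤ x ≤ a, ∫sin²(jπx/a) dx = a/2 and ∫sin(jπx/a)·sin(lπx/a) dx = 0 for j ≠ l, so only diagonal terms survive in ∫|ψ|² and ∫ψ·ψ″; ∫ψ·ψ′ dx = [ψ²/2] between the walls = 0.
State is unnormalized: ∫|ψ|² dx = 7.3557, and ∫ψ*·(−ħ²/2m · ψ'') dx = 2.7932, so ⟨T⟩ = 2.7932 / 7.3557.
⟨T⟩ = 0.37973.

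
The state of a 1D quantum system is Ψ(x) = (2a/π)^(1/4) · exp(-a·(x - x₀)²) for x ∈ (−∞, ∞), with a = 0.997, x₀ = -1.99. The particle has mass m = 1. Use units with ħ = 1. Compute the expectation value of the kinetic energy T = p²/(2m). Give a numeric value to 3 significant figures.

0.499

T = −(ħ²/2m) d²/dx², so ⟨T⟩ = −(ħ²/2m) ∫ Ψ*·Ψ'' dx; with m = 1.
Gaussian moments (u = x − x₀): ∫u^(2j)·e^(−2au²) du = (2j−1)!!/(4a)^j · √(π/(2a)), odd powers integrate to 0; here √(π/(2a)) = 1.2552. Derivatives: d/dx e^(−au²) = −2au·e^(−au²), d²/dx² e^(−au²) = (4a²u² − 2a)·e^(−au²).
⟨T⟩ = 0.49850.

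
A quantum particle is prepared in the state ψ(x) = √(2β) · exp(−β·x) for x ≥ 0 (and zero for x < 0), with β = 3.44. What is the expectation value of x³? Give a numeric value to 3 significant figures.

0.0184

⟨x³⟩ = ∫ x³·|ψ|² dx (integrals over the domain).
Every integrand reduces to terms xʲ·e^(−2βx) on [0, ∞); use ∫₀^∞ xʲ·e^(−2βx) dx = j!/(2β)^(j+1).
⟨x³⟩ = 0.018424.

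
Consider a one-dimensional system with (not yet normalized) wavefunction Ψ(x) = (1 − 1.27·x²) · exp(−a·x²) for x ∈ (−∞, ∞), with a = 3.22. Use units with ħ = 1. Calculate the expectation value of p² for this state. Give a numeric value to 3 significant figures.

p² Ψ = −ħ² d²Ψ/dx²; ⟨p²⟩ = −ħ² ∫ Ψ*·Ψ'' dx / ∫|Ψ|² dx.
Expand each integrand as polynomial × e^(−2ax²) and use ∫x^(2j)·e^(−2ax²) dx = (2j−1)!!/(4a)^j · √(π/(2a)), odd powers → 0; here √(π/(2a)) = 0.69844. Differentiate with the product rule, d/dx e^(−ax²) = −2ax·e^(−ax²).
State is unnormalized: ∫|Ψ|² dx = 0.58108, and ∫Ψ*·(−ħ² Ψ'') dx = 2.8456, so ⟨p²⟩ = 2.8456 / 0.58108.
⟨p²⟩ = 4.8970.

4.90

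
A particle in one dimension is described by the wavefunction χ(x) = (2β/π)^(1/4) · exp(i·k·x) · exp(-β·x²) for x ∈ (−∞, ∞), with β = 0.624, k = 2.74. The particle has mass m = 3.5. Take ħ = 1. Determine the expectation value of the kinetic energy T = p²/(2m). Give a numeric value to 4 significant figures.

T = −(ħ²/2m) d²/dx², so ⟨T⟩ = −(ħ²/2m) ∫ χ*·χ'' dx; with m = 3.5.
Gaussian moments: ∫x^(2j)·e^(−2βx²) dx = (2j−1)!!/(4β)^j · √(π/(2β)), odd powers integrate to 0; here √(π/(2β)) = 1.5866. Derivatives: χ′ = (ik − 2βx)·χ, χ″ = ((ik − 2βx)² − 2β)·χ; the odd-in-x pieces drop out.
⟨T⟩ = 1.1617.

1.162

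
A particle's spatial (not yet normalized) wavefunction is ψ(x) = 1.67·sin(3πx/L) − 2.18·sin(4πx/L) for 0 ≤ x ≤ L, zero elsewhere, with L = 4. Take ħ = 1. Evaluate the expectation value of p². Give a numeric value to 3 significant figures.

p² ψ = −ħ² d²ψ/dx²; ⟨p²⟩ = −ħ² ∫ ψ*·ψ'' dx / ∫|ψ|² dx.
d²/dx² sin(jπx/L) = −(jπ/L)²·sin(jπx/L); on 0 ≤ x ≤ L, ∫sin²(jπx/L) dx = L/2 and ∫sin(jπx/L)·sin(lπx/L) dx = 0 for j ≠ l, so only diagonal terms survive in ∫|ψ|² and ∫ψ·ψ″; ∫ψ·ψ′ dx = [ψ²/2] between the walls = 0.
State is unnormalized: ∫|ψ|² dx = 15.083, and ∫ψ*·(−ħ² ψ'') dx = 124.77, so ⟨p²⟩ = 124.77 / 15.083.
⟨p²⟩ = 8.2728.

8.27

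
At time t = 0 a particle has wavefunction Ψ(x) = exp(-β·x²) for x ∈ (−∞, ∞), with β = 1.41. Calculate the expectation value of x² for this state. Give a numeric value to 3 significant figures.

⟨x²⟩ = ∫ x²·|Ψ|² dx / ∫|Ψ|² dx (integrals over the domain).
Gaussian moments: ∫x^(2j)·e^(−2βx²) dx = (2j−1)!!/(4β)^j · √(π/(2β)), odd powers integrate to 0; here √(π/(2β)) = 1.0555.
State is unnormalized: ∫|Ψ|² dx = 1.0555, and ∫Ψ*·x²·Ψ dx = 0.18714, so ⟨x²⟩ = 0.18714 / 1.0555.
⟨x²⟩ = 0.17730.

0.177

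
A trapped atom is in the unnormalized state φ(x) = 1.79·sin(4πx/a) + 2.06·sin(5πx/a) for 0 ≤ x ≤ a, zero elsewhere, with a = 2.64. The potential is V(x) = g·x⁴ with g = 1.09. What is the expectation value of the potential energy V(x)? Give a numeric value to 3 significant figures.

2.25

⟨V⟩ = ∫ V(x)·|φ|² dx / ∫|φ|² dx.
On 0 ≤ x ≤ a (j ≠ l): ∫sin²(jπx/a) dx = a/2, ∫sin(jπx/a)·sin(lπx/a) dx = 0; diagonal moments ∫x·sin²(jπx/a) dx = a²/4, ∫x²·sin²(jπx/a) dx = a³·(1/6 − 1/(4j²π²)); cross terms ∫x·sin(jπx/a)·sin(lπx/a) dx = 0 for j + l even and −4jla²/(π²(j² − l²)²) for j + l odd, ∫x²·sin(jπx/a)·sin(lπx/a) dx = (−1)^(j+l)·4jla³/(π²(j² − l²)²); higher powers the same way via product-to-sum and parts.
State is unnormalized: ∫|φ|² dx = 9.8310, and ∫φ*·V(x)·φ dx = 22.163, so ⟨V⟩ = 22.163 / 9.8310.
⟨V⟩ = 2.2544.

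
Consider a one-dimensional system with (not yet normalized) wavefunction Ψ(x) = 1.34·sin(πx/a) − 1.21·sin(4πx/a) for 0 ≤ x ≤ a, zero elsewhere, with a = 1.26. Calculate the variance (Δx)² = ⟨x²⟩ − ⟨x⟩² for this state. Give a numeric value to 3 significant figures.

0.0854

Compute ⟨x⟩ and ⟨x²⟩ separately, then (Δx)² = ⟨x²⟩ − ⟨x⟩².
On 0 ≤ x ≤ a (j ≠ l): ∫sin²(jπx/a) dx = a/2, ∫sin(jπx/a)·sin(lπx/a) dx = 0; diagonal moments ∫x·sin²(jπx/a) dx = a²/4, ∫x²·sin²(jπx/a) dx = a³·(1/6 − 1/(4j²π²)); cross terms ∫x·sin(jπx/a)·sin(lπx/a) dx = 0 for j + l even and −4jla²/(π²(j² − l²)²) for j + l odd, ∫x²·sin(jπx/a)·sin(lπx/a) dx = (−1)^(j+l)·4jla³/(π²(j² − l²)²); higher powers the same way via product-to-sum and parts.
Normalization: ∫|Ψ|² dx = 2.0536.
⟨x⟩ = 0.64806 and ⟨x²⟩ = 0.50540.
(Δx)² = 0.50540 − (0.64806)² = 0.085412.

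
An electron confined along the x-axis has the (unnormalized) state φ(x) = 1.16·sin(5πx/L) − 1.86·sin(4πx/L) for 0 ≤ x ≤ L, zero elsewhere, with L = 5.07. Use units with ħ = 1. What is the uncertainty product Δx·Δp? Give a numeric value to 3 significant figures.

2.97

Δx = √(⟨x²⟩−⟨x⟩²), Δp = √(⟨p²⟩−⟨p⟩²).
On 0 ≤ x ≤ L (j ≠ l): ∫sin²(jπx/L) dx = L/2, ∫sin(jπx/L)·sin(lπx/L) dx = 0; diagonal moments ∫x·sin²(jπx/L) dx = L²/4, ∫x²·sin²(jπx/L) dx = L³·(1/6 − 1/(4j²π²)); cross terms ∫x·sin(jπx/L)·sin(lπx/L) dx = 0 for j + l even and −4jlL²/(π²(j² − l²)²) for j + l odd, ∫x²·sin(jπx/L)·sin(lπx/L) dx = (−1)^(j+l)·4jlL³/(π²(j² − l²)²); higher powers the same way via product-to-sum and parts. d²/dx² sin(jπx/L) = −(jπ/L)²·sin(jπx/L); on 0 ≤ x ≤ L, ∫sin²(jπx/L) dx = L/2 and ∫sin(jπx/L)·sin(lπx/L) dx = 0 for j ≠ l, so only diagonal terms survive in ∫|φ|² and ∫φ·φ″; ∫φ·φ′ dx = [φ²/2] between the walls = 0.
Normalization: ∫|φ|² dx = 12.181.
⟨x⟩ = 3.4462, ⟨x²⟩ = 13.115 ⇒ Δx = 1.1129.
⟨p⟩ = 0.0000, ⟨p²⟩ = 7.1110 ⇒ Δp = 2.6666.
Δx·Δp = 2.9677.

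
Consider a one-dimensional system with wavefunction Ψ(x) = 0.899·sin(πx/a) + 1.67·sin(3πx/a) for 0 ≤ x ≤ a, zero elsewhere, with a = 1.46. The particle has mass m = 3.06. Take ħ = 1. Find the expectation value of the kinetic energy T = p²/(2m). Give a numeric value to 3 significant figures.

5.45

T = −(ħ²/2m) d²/dx², so ⟨T⟩ = −(ħ²/2m) ∫ Ψ*·Ψ'' dx / ∫|Ψ|² dx; with m = 3.06.
d²/dx² sin(jπx/a) = −(jπ/a)²·sin(jπx/a); on 0 ≤ x ≤ a, ∫sin²(jπx/a) dx = a/2 and ∫sin(jπx/a)·sin(lπx/a) dx = 0 for j ≠ l, so only diagonal terms survive in ∫|Ψ|² and ∫Ψ·Ψ″; ∫Ψ·Ψ′ dx = [Ψ²/2] between the walls = 0.
State is unnormalized: ∫|Ψ|² dx = 2.6259, and ∫Ψ*·(−ħ²/2m · Ψ'') dx = 14.309, so ⟨T⟩ = 14.309 / 2.6259.
⟨T⟩ = 5.4492.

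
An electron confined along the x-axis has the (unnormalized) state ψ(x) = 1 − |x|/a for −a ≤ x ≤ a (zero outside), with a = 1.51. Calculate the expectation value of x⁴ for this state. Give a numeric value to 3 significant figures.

0.149

⟨x⁴⟩ = ∫ x⁴·|ψ|² dx / ∫|ψ|² dx (integrals over the domain).
ψ is even, so ∫ over [−a, a] = 2∫₀ᵃ with ψ = 1 − x/a there: ∫₀ᵃ (1 − x/a)² dx = a/3, ∫₀ᵃ x²(1 − x/a)² dx = a³/30, ∫₀ᵃ x⁴(1 − x/a)² dx = a⁵/105.
State is unnormalized: ∫|ψ|² dx = 1.0067, and ∫ψ*·x⁴·ψ dx = 0.14953, so ⟨x⁴⟩ = 0.14953 / 1.0067.
⟨x⁴⟩ = 0.14854.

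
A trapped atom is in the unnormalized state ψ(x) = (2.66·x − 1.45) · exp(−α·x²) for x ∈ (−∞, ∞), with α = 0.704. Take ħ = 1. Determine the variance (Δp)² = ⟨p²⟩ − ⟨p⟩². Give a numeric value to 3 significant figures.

1.47

Compute ⟨p⟩ and ⟨p²⟩ separately; (Δp)² = ⟨p²⟩ − ⟨p⟩².
Expand each integrand as polynomial × e^(−2αx²) and use ∫x^(2j)·e^(−2αx²) dx = (2j−1)!!/(4α)^j · √(π/(2α)), odd powers → 0; here √(π/(2α)) = 1.4937. Differentiate with the product rule, d/dx e^(−αx²) = −2αx·e^(−αx²).
Normalization: ∫|ψ|² dx = 6.8938.
⟨p⟩ = 0.0000 and ⟨p²⟩ = 1.4706.
(Δp)² = 1.4706 − (0.0000)² = 1.4706.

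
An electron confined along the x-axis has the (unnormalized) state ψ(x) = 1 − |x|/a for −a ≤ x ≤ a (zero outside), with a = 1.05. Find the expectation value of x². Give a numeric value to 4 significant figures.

0.1103

⟨x²⟩ = ∫ x²·|ψ|² dx / ∫|ψ|² dx (integrals over the domain).
ψ is even, so ∫ over [−a, a] = 2∫₀ᵃ with ψ = 1 − x/a there: ∫₀ᵃ (1 − x/a)² dx = a/3, ∫₀ᵃ x²(1 − x/a)² dx = a³/30, ∫₀ᵃ x⁴(1 − x/a)² dx = a⁵/105.
State is unnormalized: ∫|ψ|² dx = 0.70000, and ∫ψ*·x²·ψ dx = 0.077175, so ⟨x²⟩ = 0.077175 / 0.70000.
⟨x²⟩ = 0.11025.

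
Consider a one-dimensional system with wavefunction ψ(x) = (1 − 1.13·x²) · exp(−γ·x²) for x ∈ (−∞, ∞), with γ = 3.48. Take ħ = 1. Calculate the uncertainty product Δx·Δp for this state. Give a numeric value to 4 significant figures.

Δx = √(⟨x²⟩−⟨x⟩²), Δp = √(⟨p²⟩−⟨p⟩²).
Expand each integrand as polynomial × e^(−2γx²) and use ∫x^(2j)·e^(−2γx²) dx = (2j−1)!!/(4γ)^j · √(π/(2γ)), odd powers → 0; here √(π/(2γ)) = 0.67185. Differentiate with the product rule, d/dx e^(−γx²) = −2γx·e^(−γx²).
Normalization: ∫|ψ|² dx = 0.57605.
⟨x⟩ = 0.0000, ⟨x²⟩ = 0.051258 ⇒ Δx = 0.22640.
⟨p⟩ = 0.0000, ⟨p²⟩ = 4.9049 ⇒ Δp = 2.2147.
Δx·Δp = 0.50142.

0.5014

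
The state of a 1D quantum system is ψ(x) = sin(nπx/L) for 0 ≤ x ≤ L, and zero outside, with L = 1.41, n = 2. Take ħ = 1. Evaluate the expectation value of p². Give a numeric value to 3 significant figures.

19.9

p² ψ = −ħ² d²ψ/dx²; ⟨p²⟩ = −ħ² ∫ ψ*·ψ'' dx / ∫|ψ|² dx.
d/dx sin(nπx/L) = (nπ/L)·cos(nπx/L) and d²/dx² sin(nπx/L) = −(nπ/L)²·sin(nπx/L); on 0 ≤ x ≤ L, ∫sin²(nπx/L) dx = L/2 and ∫sin(nπx/L)·cos(nπx/L) dx = 0.
State is unnormalized: ∫|ψ|² dx = 0.70500, and ∫ψ*·(−ħ² ψ'') dx = 13.999, so ⟨p²⟩ = 13.999 / 0.70500.
⟨p²⟩ = 19.857.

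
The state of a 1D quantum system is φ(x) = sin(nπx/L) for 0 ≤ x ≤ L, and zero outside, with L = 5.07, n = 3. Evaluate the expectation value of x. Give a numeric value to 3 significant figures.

2.54

⟨x⟩ = ∫ x·|φ|² dx / ∫|φ|² dx (integrals over the domain).
With sin²θ = (1 − cos2θ)/2 on 0 ≤ x ≤ L: ∫sin²(nπx/L) dx = L/2, ∫x·sin²(nπx/L) dx = L²/4, ∫x²·sin²(nπx/L) dx = L³·(1/6 − 1/(4n²π²)); higher powers xᵏ the same way, integrating xᵏ·cos(2nπx/L) by parts.
State is unnormalized: ∫|φ|² dx = 2.5350, and ∫φ*·x·φ dx = 6.4262, so ⟨x⟩ = 6.4262 / 2.5350.
⟨x⟩ = 2.5350.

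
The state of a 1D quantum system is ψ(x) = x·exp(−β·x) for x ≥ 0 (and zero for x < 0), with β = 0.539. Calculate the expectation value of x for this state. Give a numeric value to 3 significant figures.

⟨x⟩ = ∫ x·|ψ|² dx / ∫|ψ|² dx (integrals over the domain).
Every integrand reduces to terms xʲ·e^(−2βx) on [0, ∞); use ∫₀^∞ xʲ·e^(−2βx) dx = j!/(2β)^(j+1).
State is unnormalized: ∫|ψ|² dx = 1.5965, and ∫ψ*·x·ψ dx = 4.4430, so ⟨x⟩ = 4.4430 / 1.5965.
⟨x⟩ = 2.7829.

2.78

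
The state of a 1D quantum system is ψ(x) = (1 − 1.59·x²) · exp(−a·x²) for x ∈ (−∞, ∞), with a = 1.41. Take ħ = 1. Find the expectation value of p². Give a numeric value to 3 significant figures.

4.43

p² ψ = −ħ² d²ψ/dx²; ⟨p²⟩ = −ħ² ∫ ψ*·ψ'' dx / ∫|ψ|² dx.
Expand each integrand as polynomial × e^(−2ax²) and use ∫x^(2j)·e^(−2ax²) dx = (2j−1)!!/(4a)^j · √(π/(2a)), odd powers → 0; here √(π/(2a)) = 1.0555. Differentiate with the product rule, d/dx e^(−ax²) = −2ax·e^(−ax²).
State is unnormalized: ∫|ψ|² dx = 0.71203, and ∫ψ*·(−ħ² ψ'') dx = 3.1553, so ⟨p²⟩ = 3.1553 / 0.71203.
⟨p²⟩ = 4.4314.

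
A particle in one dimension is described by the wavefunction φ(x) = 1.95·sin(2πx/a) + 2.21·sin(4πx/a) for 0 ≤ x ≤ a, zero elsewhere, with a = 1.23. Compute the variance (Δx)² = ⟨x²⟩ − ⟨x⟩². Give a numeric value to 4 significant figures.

0.1826

Compute ⟨x⟩ and ⟨x²⟩ separately, then (Δx)² = ⟨x²⟩ − ⟨x⟩².
On 0 ≤ x ≤ a (j ≠ l): ∫sin²(jπx/a) dx = a/2, ∫sin(jπx/a)·sin(lπx/a) dx = 0; diagonal moments ∫x·sin²(jπx/a) dx = a²/4, ∫x²·sin²(jπx/a) dx = a³·(1/6 − 1/(4j²π²)); cross terms ∫x·sin(jπx/a)·sin(lπx/a) dx = 0 for j + l even and −4jla²/(π²(j² − l²)²) for j + l odd, ∫x²·sin(jπx/a)·sin(lπx/a) dx = (−1)^(j+l)·4jla³/(π²(j² − l²)²); higher powers the same way via product-to-sum and parts.
Normalization: ∫|φ|² dx = 5.3423.
⟨x⟩ = 0.61500 and ⟨x²⟩ = 0.56082.
(Δx)² = 0.56082 − (0.61500)² = 0.18259.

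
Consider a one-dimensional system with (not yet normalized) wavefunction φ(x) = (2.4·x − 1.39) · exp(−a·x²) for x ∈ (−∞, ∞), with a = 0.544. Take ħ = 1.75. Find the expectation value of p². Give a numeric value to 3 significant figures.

3.59

p² φ = −ħ² d²φ/dx²; ⟨p²⟩ = −ħ² ∫ φ*·φ'' dx / ∫|φ|² dx.
Expand each integrand as polynomial × e^(−2ax²) and use ∫x^(2j)·e^(−2ax²) dx = (2j−1)!!/(4a)^j · √(π/(2a)), odd powers → 0; here √(π/(2a)) = 1.6993. Differentiate with the product rule, d/dx e^(−ax²) = −2ax·e^(−ax²).
State is unnormalized: ∫|φ|² dx = 7.7812, and ∫φ*·(−ħ² φ'') dx = 27.951, so ⟨p²⟩ = 27.951 / 7.7812.
⟨p²⟩ = 3.5921.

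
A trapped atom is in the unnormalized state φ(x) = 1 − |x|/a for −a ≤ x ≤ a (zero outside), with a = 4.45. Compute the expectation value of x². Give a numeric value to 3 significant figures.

1.98

⟨x²⟩ = ∫ x²·|φ|² dx / ∫|φ|² dx (integrals over the domain).
φ is even, so ∫ over [−a, a] = 2∫₀ᵃ with φ = 1 − x/a there: ∫₀ᵃ (1 − x/a)² dx = a/3, ∫₀ᵃ x²(1 − x/a)² dx = a³/30, ∫₀ᵃ x⁴(1 − x/a)² dx = a⁵/105.
State is unnormalized: ∫|φ|² dx = 2.9667, and ∫φ*·x²·φ dx = 5.8747, so ⟨x²⟩ = 5.8747 / 2.9667.
⟨x²⟩ = 1.9803.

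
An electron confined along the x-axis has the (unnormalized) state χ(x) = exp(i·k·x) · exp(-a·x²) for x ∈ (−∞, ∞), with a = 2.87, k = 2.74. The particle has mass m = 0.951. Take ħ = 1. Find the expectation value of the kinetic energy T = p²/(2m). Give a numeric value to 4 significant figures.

5.456

T = −(ħ²/2m) d²/dx², so ⟨T⟩ = −(ħ²/2m) ∫ χ*·χ'' dx / ∫|χ|² dx; with m = 0.951.
Gaussian moments: ∫x^(2j)·e^(−2ax²) dx = (2j−1)!!/(4a)^j · √(π/(2a)), odd powers integrate to 0; here √(π/(2a)) = 0.73981. Derivatives: χ′ = (ik − 2ax)·χ, χ″ = ((ik − 2ax)² − 2a)·χ; the odd-in-x pieces drop out.
State is unnormalized: ∫|χ|² dx = 0.73981, and ∫χ*·(−ħ²/2m · χ'') dx = 4.0365, so ⟨T⟩ = 4.0365 / 0.73981.
⟨T⟩ = 5.4562.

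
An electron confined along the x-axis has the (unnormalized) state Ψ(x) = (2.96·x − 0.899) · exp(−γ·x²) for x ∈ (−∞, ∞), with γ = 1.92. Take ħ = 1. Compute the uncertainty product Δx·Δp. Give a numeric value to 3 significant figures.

Δx = √(⟨x²⟩−⟨x⟩²), Δp = √(⟨p²⟩−⟨p⟩²).
Expand each integrand as polynomial × e^(−2γx²) and use ∫x^(2j)·e^(−2γx²) dx = (2j−1)!!/(4γ)^j · √(π/(2γ)), odd powers → 0; here √(π/(2γ)) = 0.90450. Differentiate with the product rule, d/dx e^(−γx²) = −2γx·e^(−γx²).
Normalization: ∫|Ψ|² dx = 1.7629.
⟨x⟩ = -0.35555, ⟨x²⟩ = 0.28264 ⇒ Δx = 0.39525.
⟨p⟩ = 0.0000, ⟨p²⟩ = 4.1677 ⇒ Δp = 2.0415.
Δx·Δp = 0.80690.

0.807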